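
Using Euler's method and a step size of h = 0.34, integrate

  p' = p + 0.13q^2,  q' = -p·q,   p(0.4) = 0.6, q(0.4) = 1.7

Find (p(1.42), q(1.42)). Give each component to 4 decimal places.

Euler on (p,q): p_{n+1} = p_n + h·p', q_{n+1} = q_n + h·q'.
0.400000: (0.600000, 1.700000); f=(0.975700, -1.020000) → (0.931738, 1.353200)
0.740000: (0.931738, 1.353200); f=(1.169788, -1.260828) → (1.329466, 0.924519)
1.080000: (1.329466, 0.924519); f=(1.440581, -1.229116) → (1.819263, 0.506619)
(p(1.42), q(1.42)) ≈ (1.8193, 0.5066)

1.8193, 0.5066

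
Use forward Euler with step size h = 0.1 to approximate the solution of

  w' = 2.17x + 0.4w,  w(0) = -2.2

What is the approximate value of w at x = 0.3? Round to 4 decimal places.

-2.4087

Euler: w_{n+1} = w_n + h·f(x_n, w_n).
x=0.000000, w=-2.200000: f=-0.880000 → w ← -2.200000 + 0.1·(-0.880000) = -2.288000
x=0.100000, w=-2.288000: f=-0.698200 → w ← -2.288000 + 0.1·(-0.698200) = -2.357820
x=0.200000, w=-2.357820: f=-0.509128 → w ← -2.357820 + 0.1·(-0.509128) = -2.408733
w(0.3) ≈ -2.4087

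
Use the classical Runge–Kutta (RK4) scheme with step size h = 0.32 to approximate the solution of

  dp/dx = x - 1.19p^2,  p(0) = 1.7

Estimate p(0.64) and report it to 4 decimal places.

0.8769

RK4: k1 = f(x_n, p_n); k2 = f(x_n + h/2, p_n + (h/2)·k1); k3 = f(x_n + h/2, p_n + (h/2)·k2); k4 = f(x_n + h, p_n + h·k3); p_{n+1} = p_n + (h/6)·(k1 + 2k2 + 2k3 + k4).
x=0.000000, p=1.700000:
  k1 = f(0.000000, 1.700000) = -3.439100
  k2 = f(0.160000, 1.149744) = -1.413074
  k3 = f(0.160000, 1.473908) = -2.425162
  k4 = f(0.320000, 0.923948) = -0.695879
  p ← 1.700000 + (0.32/6)·(k1 + 2k2 + 2k3 + k4) = 1.070056
x=0.320000, p=1.070056:
  k1 = f(0.320000, 1.070056) = -1.042573
  k2 = f(0.480000, 0.903244) = -0.490861
  k3 = f(0.480000, 0.991518) = -0.689899
  k4 = f(0.640000, 0.849288) = -0.218336
  p ← 1.070056 + (0.32/6)·(k1 + 2k2 + 2k3 + k4) = 0.876860
p(0.64) ≈ 0.8769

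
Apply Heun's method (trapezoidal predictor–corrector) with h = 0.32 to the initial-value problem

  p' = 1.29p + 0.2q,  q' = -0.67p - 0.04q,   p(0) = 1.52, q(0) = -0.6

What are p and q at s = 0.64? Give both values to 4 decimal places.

3.2358, -1.5314

Heun on (p,q): k1 = f(s_n, state_n); k2 = f(s_n + h, state_n + h·k1); state_{n+1} = state_n + (h/2)·(k1 + k2).
0.000000: (1.520000, -0.600000)
  k1 = (1.840800, -0.994400)
  predictor → (2.109056, -0.918208)
  k2 = (2.537041, -1.376339)
  → (2.220455, -0.979318)
0.320000: (2.220455, -0.979318)
  k1 = (2.668523, -1.448532)
  predictor → (3.074382, -1.442848)
  k2 = (3.677383, -2.002122)
  → (3.235799, -1.531423)
(p(0.64), q(0.64)) ≈ (3.2358, -1.5314)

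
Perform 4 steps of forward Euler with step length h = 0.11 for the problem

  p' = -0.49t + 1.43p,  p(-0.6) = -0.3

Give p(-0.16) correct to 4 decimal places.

Euler: p_{n+1} = p_n + h·f(t_n, p_n).
t=-0.600000, p=-0.300000: f=-0.135000 → p ← -0.300000 + 0.11·(-0.135000) = -0.314850
t=-0.490000, p=-0.314850: f=-0.210135 → p ← -0.314850 + 0.11·(-0.210135) = -0.337965
t=-0.380000, p=-0.337965: f=-0.297090 → p ← -0.337965 + 0.11·(-0.297090) = -0.370645
t=-0.270000, p=-0.370645: f=-0.397722 → p ← -0.370645 + 0.11·(-0.397722) = -0.414394
p(-0.16) ≈ -0.4144

-0.4144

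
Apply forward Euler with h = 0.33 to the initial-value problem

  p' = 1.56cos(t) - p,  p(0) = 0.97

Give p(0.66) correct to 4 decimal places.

Euler: p_{n+1} = p_n + h·f(t_n, p_n).
t=0.000000, p=0.970000: f=0.590000 → p ← 0.970000 + 0.33·0.590000 = 1.164700
t=0.330000, p=1.164700: f=0.311126 → p ← 1.164700 + 0.33·0.311126 = 1.267372
p(0.66) ≈ 1.2674

1.2674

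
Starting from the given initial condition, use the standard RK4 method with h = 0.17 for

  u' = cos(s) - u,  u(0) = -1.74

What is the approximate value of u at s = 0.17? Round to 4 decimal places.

RK4: k1 = f(s_n, u_n); k2 = f(s_n + h/2, u_n + (h/2)·k1); k3 = f(s_n + h/2, u_n + (h/2)·k2); k4 = f(s_n + h, u_n + h·k3); u_{n+1} = u_n + (h/6)·(k1 + 2k2 + 2k3 + k4).
s=0.000000, u=-1.740000:
  k1 = f(0.000000, -1.740000) = 2.740000
  k2 = f(0.085000, -1.507100) = 2.503490
  k3 = f(0.085000, -1.527203) = 2.523593
  k4 = f(0.170000, -1.310989) = 2.296574
  u ← -1.740000 + (0.17/6)·(k1 + 2k2 + 2k3 + k4) = -1.312429
u(0.17) ≈ -1.3124

-1.3124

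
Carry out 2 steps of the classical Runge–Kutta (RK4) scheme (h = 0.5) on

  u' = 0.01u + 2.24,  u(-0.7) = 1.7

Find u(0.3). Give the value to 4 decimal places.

RK4: k1 = f(x_n, u_n); k2 = f(x_n + h/2, u_n + (h/2)·k1); k3 = f(x_n + h/2, u_n + (h/2)·k2); k4 = f(x_n + h, u_n + h·k3); u_{n+1} = u_n + (h/6)·(k1 + 2k2 + 2k3 + k4).
x=-0.700000, u=1.700000:
  k1 = f(-0.700000, 1.700000) = 2.257000
  k2 = f(-0.450000, 2.264250) = 2.262643
  k3 = f(-0.450000, 2.265661) = 2.262657
  k4 = f(-0.200000, 2.831328) = 2.268313
  u ← 1.700000 + (0.5/6)·(k1 + 2k2 + 2k3 + k4) = 2.831326
x=-0.200000, u=2.831326:
  k1 = f(-0.200000, 2.831326) = 2.268313
  k2 = f(0.050000, 3.398404) = 2.273984
  k3 = f(0.050000, 3.399822) = 2.273998
  k4 = f(0.300000, 3.968325) = 2.279683
  u ← 2.831326 + (0.5/6)·(k1 + 2k2 + 2k3 + k4) = 3.968323
u(0.3) ≈ 3.9683

3.9683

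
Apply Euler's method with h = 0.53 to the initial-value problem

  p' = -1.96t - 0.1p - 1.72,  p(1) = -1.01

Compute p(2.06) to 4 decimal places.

-5.2538

Euler: p_{n+1} = p_n + h·f(t_n, p_n).
t=1.000000, p=-1.010000: f=-3.579000 → p ← -1.010000 + 0.53·(-3.579000) = -2.906870
t=1.530000, p=-2.906870: f=-4.428113 → p ← -2.906870 + 0.53·(-4.428113) = -5.253770
p(2.06) ≈ -5.2538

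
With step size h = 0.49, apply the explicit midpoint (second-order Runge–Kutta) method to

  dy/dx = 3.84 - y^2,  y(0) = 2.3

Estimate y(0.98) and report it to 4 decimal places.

2.3640

Midpoint: k1 = f(x_n, y_n); k2 = f(x_n + h/2, y_n + (h/2)·k1); y_{n+1} = y_n + h·k2.
x=0.000000, y=2.300000:
  k1 = f(0.000000, 2.300000) = -1.450000
  k2 = f(0.245000, 1.944750) = 0.057947
  y ← 2.300000 + 0.49·0.057947 = 2.328394
x=0.490000, y=2.328394:
  k1 = f(0.490000, 2.328394) = -1.581420
  k2 = f(0.735000, 1.940946) = 0.072727
  y ← 2.328394 + 0.49·0.072727 = 2.364031
y(0.98) ≈ 2.3640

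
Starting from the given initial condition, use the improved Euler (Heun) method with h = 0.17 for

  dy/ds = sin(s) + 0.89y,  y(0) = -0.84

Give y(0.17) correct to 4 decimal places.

-0.9623

Heun: k1 = f(s_n, y_n); k2 = f(s_n + h, y_n + h·k1); y_{n+1} = y_n + (h/2)·(k1 + k2).
s=0.000000, y=-0.840000:
  k1 = f(0.000000, -0.840000) = -0.747600
  k2 = f(0.170000, -0.967092) = -0.691530
  y ← -0.840000 + (0.17/2)·(-0.747600 + (-0.691530)) = -0.962326
y(0.17) ≈ -0.9623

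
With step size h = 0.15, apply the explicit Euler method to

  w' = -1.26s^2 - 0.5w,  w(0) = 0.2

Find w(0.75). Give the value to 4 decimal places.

0.0141

Euler: w_{n+1} = w_n + h·f(s_n, w_n).
s=0.000000, w=0.200000: f=-0.100000 → w ← 0.200000 + 0.15·(-0.100000) = 0.185000
s=0.150000, w=0.185000: f=-0.120850 → w ← 0.185000 + 0.15·(-0.120850) = 0.166873
s=0.300000, w=0.166873: f=-0.196836 → w ← 0.166873 + 0.15·(-0.196836) = 0.137347
s=0.450000, w=0.137347: f=-0.323824 → w ← 0.137347 + 0.15·(-0.323824) = 0.088774
s=0.600000, w=0.088774: f=-0.497987 → w ← 0.088774 + 0.15·(-0.497987) = 0.014076
w(0.75) ≈ 0.0141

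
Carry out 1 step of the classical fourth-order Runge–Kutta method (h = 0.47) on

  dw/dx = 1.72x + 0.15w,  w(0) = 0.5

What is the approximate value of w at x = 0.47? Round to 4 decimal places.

RK4: k1 = f(x_n, w_n); k2 = f(x_n + h/2, w_n + (h/2)·k1); k3 = f(x_n + h/2, w_n + (h/2)·k2); k4 = f(x_n + h, w_n + h·k3); w_{n+1} = w_n + (h/6)·(k1 + 2k2 + 2k3 + k4).
x=0.000000, w=0.500000:
  k1 = f(0.000000, 0.500000) = 0.075000
  k2 = f(0.235000, 0.517625) = 0.481844
  k3 = f(0.235000, 0.613233) = 0.496185
  k4 = f(0.470000, 0.733207) = 0.918381
  w ← 0.500000 + (0.47/6)·(k1 + 2k2 + 2k3 + k4) = 0.731039
w(0.47) ≈ 0.7310

0.7310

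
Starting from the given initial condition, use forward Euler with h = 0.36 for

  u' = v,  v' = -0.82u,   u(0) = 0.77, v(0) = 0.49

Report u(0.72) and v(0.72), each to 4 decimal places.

Euler on (u,v): u_{n+1} = u_n + h·u', v_{n+1} = v_n + h·v'.
0.000000: (0.770000, 0.490000); f=(0.490000, -0.631400) → (0.946400, 0.262696)
0.360000: (0.946400, 0.262696); f=(0.262696, -0.776048) → (1.040971, -0.016681)
(u(0.72), v(0.72)) ≈ (1.0410, -0.0167)

1.0410, -0.0167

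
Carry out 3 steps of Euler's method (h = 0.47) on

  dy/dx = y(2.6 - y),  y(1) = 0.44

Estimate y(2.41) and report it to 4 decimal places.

Euler: y_{n+1} = y_n + h·f(x_n, y_n).
x=1.000000, y=0.440000: f=0.950400 → y ← 0.440000 + 0.47·0.950400 = 0.886688
x=1.470000, y=0.886688: f=1.519173 → y ← 0.886688 + 0.47·1.519173 = 1.600699
x=1.940000, y=1.600699: f=1.599580 → y ← 1.600699 + 0.47·1.599580 = 2.352502
y(2.41) ≈ 2.3525

2.3525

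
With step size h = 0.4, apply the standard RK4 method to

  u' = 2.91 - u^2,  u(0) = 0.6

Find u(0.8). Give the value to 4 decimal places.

RK4: k1 = f(t_n, u_n); k2 = f(t_n + h/2, u_n + (h/2)·k1); k3 = f(t_n + h/2, u_n + (h/2)·k2); k4 = f(t_n + h, u_n + h·k3); u_{n+1} = u_n + (h/6)·(k1 + 2k2 + 2k3 + k4).
t=0.000000, u=0.600000:
  k1 = f(0.000000, 0.600000) = 2.550000
  k2 = f(0.200000, 1.110000) = 1.677900
  k3 = f(0.200000, 0.935580) = 2.034690
  k4 = f(0.400000, 1.413876) = 0.910955
  u ← 0.600000 + (0.4/6)·(k1 + 2k2 + 2k3 + k4) = 1.325742
t=0.400000, u=1.325742:
  k1 = f(0.400000, 1.325742) = 1.152407
  k2 = f(0.600000, 1.556224) = 0.488168
  k3 = f(0.600000, 1.423376) = 0.884001
  k4 = f(0.800000, 1.679343) = 0.089808
  u ← 1.325742 + (0.4/6)·(k1 + 2k2 + 2k3 + k4) = 1.591512
u(0.8) ≈ 1.5915

1.5915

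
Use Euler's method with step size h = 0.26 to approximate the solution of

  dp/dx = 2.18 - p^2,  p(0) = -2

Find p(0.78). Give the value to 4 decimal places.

Euler: p_{n+1} = p_n + h·f(x_n, p_n).
x=0.000000, p=-2.000000: f=-1.820000 → p ← -2.000000 + 0.26·(-1.820000) = -2.473200
x=0.260000, p=-2.473200: f=-3.936718 → p ← -2.473200 + 0.26·(-3.936718) = -3.496747
x=0.520000, p=-3.496747: f=-10.047238 → p ← -3.496747 + 0.26·(-10.047238) = -6.109029
p(0.78) ≈ -6.1090

-6.1090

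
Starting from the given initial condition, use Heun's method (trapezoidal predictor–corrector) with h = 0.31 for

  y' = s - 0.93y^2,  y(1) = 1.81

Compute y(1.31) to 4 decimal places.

1.4966

Heun: k1 = f(s_n, y_n); k2 = f(s_n + h, y_n + h·k1); y_{n+1} = y_n + (h/2)·(k1 + k2).
s=1.000000, y=1.810000:
  k1 = f(1.000000, 1.810000) = -2.046773
  k2 = f(1.310000, 1.175500) = 0.024925
  y ← 1.810000 + (0.31/2)·(-2.046773 + 0.024925) = 1.496614
y(1.31) ≈ 1.4966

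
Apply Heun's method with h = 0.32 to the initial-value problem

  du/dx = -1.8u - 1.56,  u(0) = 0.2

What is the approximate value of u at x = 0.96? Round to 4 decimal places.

Heun: k1 = f(x_n, u_n); k2 = f(x_n + h, u_n + h·k1); u_{n+1} = u_n + (h/2)·(k1 + k2).
x=0.000000, u=0.200000:
  k1 = f(0.000000, 0.200000) = -1.920000
  k2 = f(0.320000, -0.414400) = -0.814080
  u ← 0.200000 + (0.32/2)·(-1.920000 + (-0.814080)) = -0.237453
x=0.320000, u=-0.237453:
  k1 = f(0.320000, -0.237453) = -1.132585
  k2 = f(0.640000, -0.599880) = -0.480216
  u ← -0.237453 + (0.32/2)·(-1.132585 + (-0.480216)) = -0.495501
x=0.640000, u=-0.495501:
  k1 = f(0.640000, -0.495501) = -0.668098
  k2 = f(0.960000, -0.709292) = -0.283274
  u ← -0.495501 + (0.32/2)·(-0.668098 + (-0.283274)) = -0.647720
u(0.96) ≈ -0.6477

-0.6477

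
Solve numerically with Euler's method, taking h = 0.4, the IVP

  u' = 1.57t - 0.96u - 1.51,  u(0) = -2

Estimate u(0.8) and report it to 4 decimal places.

-1.4838

Euler: u_{n+1} = u_n + h·f(t_n, u_n).
t=0.000000, u=-2.000000: f=0.410000 → u ← -2.000000 + 0.4·0.410000 = -1.836000
t=0.400000, u=-1.836000: f=0.880560 → u ← -1.836000 + 0.4·0.880560 = -1.483776
u(0.8) ≈ -1.4838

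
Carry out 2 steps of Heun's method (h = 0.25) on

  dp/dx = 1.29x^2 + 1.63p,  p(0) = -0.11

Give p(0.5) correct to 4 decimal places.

-0.1749

Heun: k1 = f(x_n, p_n); k2 = f(x_n + h, p_n + h·k1); p_{n+1} = p_n + (h/2)·(k1 + k2).
x=0.000000, p=-0.110000:
  k1 = f(0.000000, -0.110000) = -0.179300
  k2 = f(0.250000, -0.154825) = -0.171740
  p ← -0.110000 + (0.25/2)·(-0.179300 + (-0.171740)) = -0.153880
x=0.250000, p=-0.153880:
  k1 = f(0.250000, -0.153880) = -0.170199
  k2 = f(0.500000, -0.196430) = 0.002319
  p ← -0.153880 + (0.25/2)·(-0.170199 + 0.002319) = -0.174865
p(0.5) ≈ -0.1749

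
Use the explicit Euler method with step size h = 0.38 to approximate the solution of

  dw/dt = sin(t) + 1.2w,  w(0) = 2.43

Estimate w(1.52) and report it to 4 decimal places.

11.9460

Euler: w_{n+1} = w_n + h·f(t_n, w_n).
t=0.000000, w=2.430000: f=2.916000 → w ← 2.430000 + 0.38·2.916000 = 3.538080
t=0.380000, w=3.538080: f=4.616616 → w ← 3.538080 + 0.38·4.616616 = 5.292394
t=0.760000, w=5.292394: f=7.039795 → w ← 5.292394 + 0.38·7.039795 = 7.967516
t=1.140000, w=7.967516: f=10.469653 → w ← 7.967516 + 0.38·10.469653 = 11.945984
w(1.52) ≈ 11.9460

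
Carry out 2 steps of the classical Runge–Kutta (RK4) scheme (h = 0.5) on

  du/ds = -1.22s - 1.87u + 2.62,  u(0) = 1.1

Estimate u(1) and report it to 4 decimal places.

0.9947

RK4: k1 = f(s_n, u_n); k2 = f(s_n + h/2, u_n + (h/2)·k1); k3 = f(s_n + h/2, u_n + (h/2)·k2); k4 = f(s_n + h, u_n + h·k3); u_{n+1} = u_n + (h/6)·(k1 + 2k2 + 2k3 + k4).
s=0.000000, u=1.100000:
  k1 = f(0.000000, 1.100000) = 0.563000
  k2 = f(0.250000, 1.240750) = -0.005203
  k3 = f(0.250000, 1.098699) = 0.260432
  k4 = f(0.500000, 1.230216) = -0.290504
  u ← 1.100000 + (0.5/6)·(k1 + 2k2 + 2k3 + k4) = 1.165246
s=0.500000, u=1.165246:
  k1 = f(0.500000, 1.165246) = -0.169011
  k2 = f(0.750000, 1.122994) = -0.394998
  k3 = f(0.750000, 1.066497) = -0.289349
  k4 = f(1.000000, 1.020572) = -0.508469
  u ← 1.165246 + (0.5/6)·(k1 + 2k2 + 2k3 + k4) = 0.994732
u(1) ≈ 0.9947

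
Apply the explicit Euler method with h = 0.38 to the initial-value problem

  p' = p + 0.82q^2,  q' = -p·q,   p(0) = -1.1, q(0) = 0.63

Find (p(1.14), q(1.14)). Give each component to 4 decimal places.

-1.7302, 2.2368

Euler on (p,q): p_{n+1} = p_n + h·p', q_{n+1} = q_n + h·q'.
0.000000: (-1.100000, 0.630000); f=(-0.774542, 0.693000) → (-1.394326, 0.893340)
0.380000: (-1.394326, 0.893340); f=(-0.739920, 1.245607) → (-1.675495, 1.366671)
0.760000: (-1.675495, 1.366671); f=(-0.143909, 2.289851) → (-1.730181, 2.236814)
(p(1.14), q(1.14)) ≈ (-1.7302, 2.2368)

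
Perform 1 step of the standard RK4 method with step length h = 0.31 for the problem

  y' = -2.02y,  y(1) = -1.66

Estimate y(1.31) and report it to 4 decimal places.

-0.8887

RK4: k1 = f(t_n, y_n); k2 = f(t_n + h/2, y_n + (h/2)·k1); k3 = f(t_n + h/2, y_n + (h/2)·k2); k4 = f(t_n + h, y_n + h·k3); y_{n+1} = y_n + (h/6)·(k1 + 2k2 + 2k3 + k4).
t=1.000000, y=-1.660000:
  k1 = f(1.000000, -1.660000) = 3.353200
  k2 = f(1.155000, -1.140254) = 2.303313
  k3 = f(1.155000, -1.302986) = 2.632033
  k4 = f(1.310000, -0.844070) = 1.705021
  y ← -1.660000 + (0.31/6)·(k1 + 2k2 + 2k3 + k4) = -0.888673
y(1.31) ≈ -0.8887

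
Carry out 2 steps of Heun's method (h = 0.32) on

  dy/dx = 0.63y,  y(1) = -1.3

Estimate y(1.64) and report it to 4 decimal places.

-1.9410

Heun: k1 = f(x_n, y_n); k2 = f(x_n + h, y_n + h·k1); y_{n+1} = y_n + (h/2)·(k1 + k2).
x=1.000000, y=-1.300000:
  k1 = f(1.000000, -1.300000) = -0.819000
  k2 = f(1.320000, -1.562080) = -0.984110
  y ← -1.300000 + (0.32/2)·(-0.819000 + (-0.984110)) = -1.588498
x=1.320000, y=-1.588498:
  k1 = f(1.320000, -1.588498) = -1.000754
  k2 = f(1.640000, -1.908739) = -1.202505
  y ← -1.588498 + (0.32/2)·(-1.000754 + (-1.202505)) = -1.941019
y(1.64) ≈ -1.9410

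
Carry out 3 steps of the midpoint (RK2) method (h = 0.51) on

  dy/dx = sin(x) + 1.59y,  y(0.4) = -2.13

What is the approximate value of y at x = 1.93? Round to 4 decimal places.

Midpoint: k1 = f(x_n, y_n); k2 = f(x_n + h/2, y_n + (h/2)·k1); y_{n+1} = y_n + h·k2.
x=0.400000, y=-2.130000:
  k1 = f(0.400000, -2.130000) = -2.997282
  k2 = f(0.655000, -2.894307) = -3.992789
  y ← -2.130000 + 0.51·(-3.992789) = -4.166322
x=0.910000, y=-4.166322:
  k1 = f(0.910000, -4.166322) = -5.834949
  k2 = f(1.165000, -5.654234) = -8.071444
  y ← -4.166322 + 0.51·(-8.071444) = -8.282759
x=1.420000, y=-8.282759:
  k1 = f(1.420000, -8.282759) = -12.180934
  k2 = f(1.675000, -11.388897) = -17.113770
  y ← -8.282759 + 0.51·(-17.113770) = -17.010781
y(1.93) ≈ -17.0108

-17.0108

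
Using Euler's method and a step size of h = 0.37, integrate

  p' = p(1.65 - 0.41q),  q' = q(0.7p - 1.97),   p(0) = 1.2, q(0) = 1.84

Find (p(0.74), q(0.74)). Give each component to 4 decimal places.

Euler on (p,q): p_{n+1} = p_n + h·p', q_{n+1} = q_n + h·q'.
0.000000: (1.200000, 1.840000); f=(1.074720, -2.079200) → (1.597646, 1.070696)
0.370000: (1.597646, 1.070696); f=(1.934773, -0.911856) → (2.313512, 0.733309)
(p(0.74), q(0.74)) ≈ (2.3135, 0.7333)

2.3135, 0.7333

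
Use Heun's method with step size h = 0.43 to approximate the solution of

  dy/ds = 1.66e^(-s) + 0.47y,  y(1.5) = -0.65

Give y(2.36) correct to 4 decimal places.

Heun: k1 = f(s_n, y_n); k2 = f(s_n + h, y_n + h·k1); y_{n+1} = y_n + (h/2)·(k1 + k2).
s=1.500000, y=-0.650000:
  k1 = f(1.500000, -0.650000) = 0.064896
  k2 = f(1.930000, -0.622095) = -0.051438
  y ← -0.650000 + (0.43/2)·(0.064896 + (-0.051438)) = -0.647107
s=1.930000, y=-0.647107:
  k1 = f(1.930000, -0.647107) = -0.063194
  k2 = f(2.360000, -0.674280) = -0.160174
  y ← -0.647107 + (0.43/2)·(-0.063194 + (-0.160174)) = -0.695131
y(2.36) ≈ -0.6951

-0.6951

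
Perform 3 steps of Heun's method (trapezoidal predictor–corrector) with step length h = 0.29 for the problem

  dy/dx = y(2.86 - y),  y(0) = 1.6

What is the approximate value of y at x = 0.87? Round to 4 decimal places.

2.6404

Heun: k1 = f(x_n, y_n); k2 = f(x_n + h, y_n + h·k1); y_{n+1} = y_n + (h/2)·(k1 + k2).
x=0.000000, y=1.600000:
  k1 = f(0.000000, 1.600000) = 2.016000
  k2 = f(0.290000, 2.184640) = 1.475418
  y ← 1.600000 + (0.29/2)·(2.016000 + 1.475418) = 2.106256
x=0.290000, y=2.106256:
  k1 = f(0.290000, 2.106256) = 1.587578
  k2 = f(0.580000, 2.566653) = 0.752919
  y ← 2.106256 + (0.29/2)·(1.587578 + 0.752919) = 2.445628
x=0.580000, y=2.445628:
  k1 = f(0.580000, 2.445628) = 1.013400
  k2 = f(0.870000, 2.739514) = 0.330073
  y ← 2.445628 + (0.29/2)·(1.013400 + 0.330073) = 2.640431
y(0.87) ≈ 2.6404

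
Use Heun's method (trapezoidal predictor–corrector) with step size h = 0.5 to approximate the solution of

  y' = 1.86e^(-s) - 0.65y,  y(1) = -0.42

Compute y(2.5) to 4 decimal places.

Heun: k1 = f(s_n, y_n); k2 = f(s_n + h, y_n + h·k1); y_{n+1} = y_n + (h/2)·(k1 + k2).
s=1.000000, y=-0.420000:
  k1 = f(1.000000, -0.420000) = 0.957256
  k2 = f(1.500000, 0.058628) = 0.376914
  y ← -0.420000 + (0.5/2)·(0.957256 + 0.376914) = -0.086458
s=1.500000, y=-0.086458:
  k1 = f(1.500000, -0.086458) = 0.471220
  k2 = f(2.000000, 0.149152) = 0.154775
  y ← -0.086458 + (0.5/2)·(0.471220 + 0.154775) = 0.070041
s=2.000000, y=0.070041:
  k1 = f(2.000000, 0.070041) = 0.206197
  k2 = f(2.500000, 0.173139) = 0.040137
  y ← 0.070041 + (0.5/2)·(0.206197 + 0.040137) = 0.131625
y(2.5) ≈ 0.1316

0.1316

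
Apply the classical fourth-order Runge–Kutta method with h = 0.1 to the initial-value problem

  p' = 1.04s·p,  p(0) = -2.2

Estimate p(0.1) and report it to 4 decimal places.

RK4: k1 = f(s_n, p_n); k2 = f(s_n + h/2, p_n + (h/2)·k1); k3 = f(s_n + h/2, p_n + (h/2)·k2); k4 = f(s_n + h, p_n + h·k3); p_{n+1} = p_n + (h/6)·(k1 + 2k2 + 2k3 + k4).
s=0.000000, p=-2.200000:
  k1 = f(0.000000, -2.200000) = 0.000000
  k2 = f(0.050000, -2.200000) = -0.114400
  k3 = f(0.050000, -2.205720) = -0.114697
  k4 = f(0.100000, -2.211470) = -0.229993
  p ← -2.200000 + (0.1/6)·(k1 + 2k2 + 2k3 + k4) = -2.211470
p(0.1) ≈ -2.2115

-2.2115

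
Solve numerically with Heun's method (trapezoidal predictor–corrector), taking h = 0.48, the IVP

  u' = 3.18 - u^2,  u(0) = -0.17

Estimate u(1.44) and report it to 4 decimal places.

Heun: k1 = f(t_n, u_n); k2 = f(t_n + h, u_n + h·k1); u_{n+1} = u_n + (h/2)·(k1 + k2).
t=0.000000, u=-0.170000:
  k1 = f(0.000000, -0.170000) = 3.151100
  k2 = f(0.480000, 1.342528) = 1.377619
  u ← -0.170000 + (0.48/2)·(3.151100 + 1.377619) = 0.916892
t=0.480000, u=0.916892:
  k1 = f(0.480000, 0.916892) = 2.339308
  k2 = f(0.960000, 2.039760) = -0.980623
  u ← 0.916892 + (0.48/2)·(2.339308 + (-0.980623)) = 1.242977
t=0.960000, u=1.242977:
  k1 = f(0.960000, 1.242977) = 1.635008
  k2 = f(1.440000, 2.027781) = -0.931895
  u ← 1.242977 + (0.48/2)·(1.635008 + (-0.931895)) = 1.411724
u(1.44) ≈ 1.4117

1.4117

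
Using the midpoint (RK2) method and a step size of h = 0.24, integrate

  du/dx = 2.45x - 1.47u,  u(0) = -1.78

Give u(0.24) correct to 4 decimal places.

-1.1922

Midpoint: k1 = f(x_n, u_n); k2 = f(x_n + h/2, u_n + (h/2)·k1); u_{n+1} = u_n + h·k2.
x=0.000000, u=-1.780000:
  k1 = f(0.000000, -1.780000) = 2.616600
  k2 = f(0.120000, -1.466008) = 2.449032
  u ← -1.780000 + 0.24·2.449032 = -1.192232
u(0.24) ≈ -1.1922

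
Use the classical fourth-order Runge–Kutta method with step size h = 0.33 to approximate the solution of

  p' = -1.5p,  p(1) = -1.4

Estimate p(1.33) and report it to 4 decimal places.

RK4: k1 = f(t_n, p_n); k2 = f(t_n + h/2, p_n + (h/2)·k1); k3 = f(t_n + h/2, p_n + (h/2)·k2); k4 = f(t_n + h, p_n + h·k3); p_{n+1} = p_n + (h/6)·(k1 + 2k2 + 2k3 + k4).
t=1.000000, p=-1.400000:
  k1 = f(1.000000, -1.400000) = 2.100000
  k2 = f(1.165000, -1.053500) = 1.580250
  k3 = f(1.165000, -1.139259) = 1.708888
  k4 = f(1.330000, -0.836067) = 1.254100
  p ← -1.400000 + (0.33/6)·(k1 + 2k2 + 2k3 + k4) = -0.853719
p(1.33) ≈ -0.8537

-0.8537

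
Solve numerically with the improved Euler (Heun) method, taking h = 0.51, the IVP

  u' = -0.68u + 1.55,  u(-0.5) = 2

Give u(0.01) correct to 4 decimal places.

Heun: k1 = f(t_n, u_n); k2 = f(t_n + h, u_n + h·k1); u_{n+1} = u_n + (h/2)·(k1 + k2).
t=-0.500000, u=2.000000:
  k1 = f(-0.500000, 2.000000) = 0.190000
  k2 = f(0.010000, 2.096900) = 0.124108
  u ← 2.000000 + (0.51/2)·(0.190000 + 0.124108) = 2.080098
u(0.01) ≈ 2.0801

2.0801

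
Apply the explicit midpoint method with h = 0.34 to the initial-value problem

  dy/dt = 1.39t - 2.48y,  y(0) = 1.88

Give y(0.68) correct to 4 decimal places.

0.7078

Midpoint: k1 = f(t_n, y_n); k2 = f(t_n + h/2, y_n + (h/2)·k1); y_{n+1} = y_n + h·k2.
t=0.000000, y=1.880000:
  k1 = f(0.000000, 1.880000) = -4.662400
  k2 = f(0.170000, 1.087392) = -2.460432
  y ← 1.880000 + 0.34·(-2.460432) = 1.043453
t=0.340000, y=1.043453:
  k1 = f(0.340000, 1.043453) = -2.115164
  k2 = f(0.510000, 0.683875) = -0.987111
  y ← 1.043453 + 0.34·(-0.987111) = 0.707835
y(0.68) ≈ 0.7078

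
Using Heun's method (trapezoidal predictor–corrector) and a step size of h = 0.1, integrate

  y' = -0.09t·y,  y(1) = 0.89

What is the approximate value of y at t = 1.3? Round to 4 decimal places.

Heun: k1 = f(t_n, y_n); k2 = f(t_n + h, y_n + h·k1); y_{n+1} = y_n + (h/2)·(k1 + k2).
t=1.000000, y=0.890000:
  k1 = f(1.000000, 0.890000) = -0.080100
  k2 = f(1.100000, 0.881990) = -0.087317
  y ← 0.890000 + (0.1/2)·(-0.080100 + (-0.087317)) = 0.881629
t=1.100000, y=0.881629:
  k1 = f(1.100000, 0.881629) = -0.087281
  k2 = f(1.200000, 0.872901) = -0.094273
  y ← 0.881629 + (0.1/2)·(-0.087281 + (-0.094273)) = 0.872551
t=1.200000, y=0.872551:
  k1 = f(1.200000, 0.872551) = -0.094236
  k2 = f(1.300000, 0.863128) = -0.100986
  y ← 0.872551 + (0.1/2)·(-0.094236 + (-0.100986)) = 0.862790
y(1.3) ≈ 0.8628

0.8628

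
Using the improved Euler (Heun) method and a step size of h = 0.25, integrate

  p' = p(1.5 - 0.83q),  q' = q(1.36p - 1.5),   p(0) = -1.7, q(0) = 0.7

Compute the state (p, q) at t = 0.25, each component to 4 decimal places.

-2.2801, 0.3486

Heun on (p,q): k1 = f(t_n, state_n); k2 = f(t_n + h, state_n + h·k1); state_{n+1} = state_n + (h/2)·(k1 + k2).
0.000000: (-1.700000, 0.700000)
  k1 = (-1.562300, -2.668400)
  predictor → (-2.090575, 0.032900)
  k2 = (-3.078775, -0.142891)
  → (-2.280134, 0.348589)
(p(0.25), q(0.25)) ≈ (-2.2801, 0.3486)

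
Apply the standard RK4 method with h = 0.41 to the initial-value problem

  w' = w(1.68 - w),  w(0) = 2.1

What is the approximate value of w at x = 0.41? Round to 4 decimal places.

1.8686

RK4: k1 = f(x_n, w_n); k2 = f(x_n + h/2, w_n + (h/2)·k1); k3 = f(x_n + h/2, w_n + (h/2)·k2); k4 = f(x_n + h, w_n + h·k3); w_{n+1} = w_n + (h/6)·(k1 + 2k2 + 2k3 + k4).
x=0.000000, w=2.100000:
  k1 = f(0.000000, 2.100000) = -0.882000
  k2 = f(0.205000, 1.919190) = -0.459051
  k3 = f(0.205000, 2.005895) = -0.653710
  k4 = f(0.410000, 1.831979) = -0.278422
  w ← 2.100000 + (0.41/6)·(k1 + 2k2 + 2k3 + k4) = 1.868627
w(0.41) ≈ 1.8686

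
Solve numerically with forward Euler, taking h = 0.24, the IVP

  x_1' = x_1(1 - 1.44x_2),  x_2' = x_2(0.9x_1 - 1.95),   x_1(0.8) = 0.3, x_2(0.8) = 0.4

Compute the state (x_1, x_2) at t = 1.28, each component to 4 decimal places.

0.3826, 0.1440

Euler on (x_1,x_2): x_1_{n+1} = x_1_n + h·x_1', x_2_{n+1} = x_2_n + h·x_2'.
0.800000: (0.300000, 0.400000); f=(0.127200, -0.672000) → (0.330528, 0.238720)
1.040000: (0.330528, 0.238720); f=(0.216907, -0.394491) → (0.382586, 0.144042)
(x_1(1.28), x_2(1.28)) ≈ (0.3826, 0.1440)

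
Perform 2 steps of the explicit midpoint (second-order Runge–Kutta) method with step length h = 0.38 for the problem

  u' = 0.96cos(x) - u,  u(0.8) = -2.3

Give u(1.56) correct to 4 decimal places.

Midpoint: k1 = f(x_n, u_n); k2 = f(x_n + h/2, u_n + (h/2)·k1); u_{n+1} = u_n + h·k2.
x=0.800000, u=-2.300000:
  k1 = f(0.800000, -2.300000) = 2.968838
  k2 = f(0.990000, -1.735921) = 2.262663
  u ← -2.300000 + 0.38·2.262663 = -1.440188
x=1.180000, u=-1.440188:
  k1 = f(1.180000, -1.440188) = 1.805876
  k2 = f(1.370000, -1.097072) = 1.288543
  u ← -1.440188 + 0.38·1.288543 = -0.950542
u(1.56) ≈ -0.9505

-0.9505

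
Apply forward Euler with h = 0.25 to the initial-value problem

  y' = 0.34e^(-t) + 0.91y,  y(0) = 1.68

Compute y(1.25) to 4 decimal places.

Euler: y_{n+1} = y_n + h·f(t_n, y_n).
t=0.000000, y=1.680000: f=1.868800 → y ← 1.680000 + 0.25·1.868800 = 2.147200
t=0.250000, y=2.147200: f=2.218744 → y ← 2.147200 + 0.25·2.218744 = 2.701886
t=0.500000, y=2.701886: f=2.664937 → y ← 2.701886 + 0.25·2.664937 = 3.368120
t=0.750000, y=3.368120: f=3.225594 → y ← 3.368120 + 0.25·3.225594 = 4.174519
t=1.000000, y=4.174519: f=3.923891 → y ← 4.174519 + 0.25·3.923891 = 5.155492
y(1.25) ≈ 5.1555

5.1555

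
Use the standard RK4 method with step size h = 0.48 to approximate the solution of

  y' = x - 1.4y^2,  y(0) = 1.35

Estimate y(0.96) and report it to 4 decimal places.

RK4: k1 = f(x_n, y_n); k2 = f(x_n + h/2, y_n + (h/2)·k1); k3 = f(x_n + h/2, y_n + (h/2)·k2); k4 = f(x_n + h, y_n + h·k3); y_{n+1} = y_n + (h/6)·(k1 + 2k2 + 2k3 + k4).
x=0.000000, y=1.350000:
  k1 = f(0.000000, 1.350000) = -2.551500
  k2 = f(0.240000, 0.737640) = -0.521758
  k3 = f(0.240000, 1.224778) = -1.860114
  k4 = f(0.480000, 0.457145) = 0.187425
  y ← 1.350000 + (0.48/6)·(k1 + 2k2 + 2k3 + k4) = 0.779775
x=0.480000, y=0.779775:
  k1 = f(0.480000, 0.779775) = -0.371268
  k2 = f(0.720000, 0.690670) = 0.052164
  k3 = f(0.720000, 0.792294) = -0.158822
  k4 = f(0.960000, 0.703540) = 0.267044
  y ← 0.779775 + (0.48/6)·(k1 + 2k2 + 2k3 + k4) = 0.754371
y(0.96) ≈ 0.7544

0.7544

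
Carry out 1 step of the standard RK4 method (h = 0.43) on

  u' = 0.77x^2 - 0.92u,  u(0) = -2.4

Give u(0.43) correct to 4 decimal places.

-1.5975

RK4: k1 = f(x_n, u_n); k2 = f(x_n + h/2, u_n + (h/2)·k1); k3 = f(x_n + h/2, u_n + (h/2)·k2); k4 = f(x_n + h, u_n + h·k3); u_{n+1} = u_n + (h/6)·(k1 + 2k2 + 2k3 + k4).
x=0.000000, u=-2.400000:
  k1 = f(0.000000, -2.400000) = 2.208000
  k2 = f(0.215000, -1.925280) = 1.806851
  k3 = f(0.215000, -2.011527) = 1.886198
  k4 = f(0.430000, -1.588935) = 1.604193
  u ← -2.400000 + (0.43/6)·(k1 + 2k2 + 2k3 + k4) = -1.597456
u(0.43) ≈ -1.5975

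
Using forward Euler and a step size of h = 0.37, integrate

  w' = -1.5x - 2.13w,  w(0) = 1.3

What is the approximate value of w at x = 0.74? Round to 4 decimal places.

Euler: w_{n+1} = w_n + h·f(x_n, w_n).
x=0.000000, w=1.300000: f=-2.769000 → w ← 1.300000 + 0.37·(-2.769000) = 0.275470
x=0.370000, w=0.275470: f=-1.141751 → w ← 0.275470 + 0.37·(-1.141751) = -0.146978
w(0.74) ≈ -0.1470

-0.1470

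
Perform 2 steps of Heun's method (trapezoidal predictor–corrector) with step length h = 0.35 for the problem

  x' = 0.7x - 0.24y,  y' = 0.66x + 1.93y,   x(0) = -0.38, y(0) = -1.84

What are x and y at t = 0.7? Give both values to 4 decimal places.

Heun on (x,y): k1 = f(t_n, state_n); k2 = f(t_n + h, state_n + h·k1); state_{n+1} = state_n + (h/2)·(k1 + k2).
0.000000: (-0.380000, -1.840000)
  k1 = (0.175600, -3.802000)
  predictor → (-0.318540, -3.170700)
  k2 = (0.537990, -6.329687)
  → (-0.255122, -3.613045)
0.350000: (-0.255122, -3.613045)
  k1 = (0.688546, -7.141558)
  predictor → (-0.014131, -6.112591)
  k2 = (1.457130, -11.806626)
  → (0.120372, -6.928977)
(x(0.7), y(0.7)) ≈ (0.1204, -6.9290)

0.1204, -6.9290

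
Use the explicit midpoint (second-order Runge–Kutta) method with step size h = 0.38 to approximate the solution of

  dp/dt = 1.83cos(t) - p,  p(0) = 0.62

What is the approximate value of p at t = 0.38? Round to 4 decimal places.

0.9799

Midpoint: k1 = f(t_n, p_n); k2 = f(t_n + h/2, p_n + (h/2)·k1); p_{n+1} = p_n + h·k2.
t=0.000000, p=0.620000:
  k1 = f(0.000000, 0.620000) = 1.210000
  k2 = f(0.190000, 0.849900) = 0.947168
  p ← 0.620000 + 0.38·0.947168 = 0.979924
p(0.38) ≈ 0.9799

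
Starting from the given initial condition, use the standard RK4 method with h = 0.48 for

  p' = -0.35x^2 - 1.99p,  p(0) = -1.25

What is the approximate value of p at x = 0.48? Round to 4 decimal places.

RK4: k1 = f(x_n, p_n); k2 = f(x_n + h/2, p_n + (h/2)·k1); k3 = f(x_n + h/2, p_n + (h/2)·k2); k4 = f(x_n + h, p_n + h·k3); p_{n+1} = p_n + (h/6)·(k1 + 2k2 + 2k3 + k4).
x=0.000000, p=-1.250000:
  k1 = f(0.000000, -1.250000) = 2.487500
  k2 = f(0.240000, -0.653000) = 1.279310
  k3 = f(0.240000, -0.942966) = 1.856342
  k4 = f(0.480000, -0.358956) = 0.633683
  p ← -1.250000 + (0.48/6)·(k1 + 2k2 + 2k3 + k4) = -0.498601
p(0.48) ≈ -0.4986

-0.4986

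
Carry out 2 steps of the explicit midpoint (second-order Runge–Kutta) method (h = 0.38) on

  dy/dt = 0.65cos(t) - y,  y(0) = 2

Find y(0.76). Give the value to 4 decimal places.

Midpoint: k1 = f(t_n, y_n); k2 = f(t_n + h/2, y_n + (h/2)·k1); y_{n+1} = y_n + h·k2.
t=0.000000, y=2.000000:
  k1 = f(0.000000, 2.000000) = -1.350000
  k2 = f(0.190000, 1.743500) = -1.105197
  y ← 2.000000 + 0.38·(-1.105197) = 1.580025
t=0.380000, y=1.580025:
  k1 = f(0.380000, 1.580025) = -0.976393
  k2 = f(0.570000, 1.394510) = -0.847275
  y ← 1.580025 + 0.38·(-0.847275) = 1.258061
y(0.76) ≈ 1.2581

1.2581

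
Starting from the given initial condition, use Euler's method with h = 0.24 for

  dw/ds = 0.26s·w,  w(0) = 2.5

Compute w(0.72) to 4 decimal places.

2.6134

Euler: w_{n+1} = w_n + h·f(s_n, w_n).
s=0.000000, w=2.500000: f=0.000000 → w ← 2.500000 + 0.24·0.000000 = 2.500000
s=0.240000, w=2.500000: f=0.156000 → w ← 2.500000 + 0.24·0.156000 = 2.537440
s=0.480000, w=2.537440: f=0.316673 → w ← 2.537440 + 0.24·0.316673 = 2.613441
w(0.72) ≈ 2.6134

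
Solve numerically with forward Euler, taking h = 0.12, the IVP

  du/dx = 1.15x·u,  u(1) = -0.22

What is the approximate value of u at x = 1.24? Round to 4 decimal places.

-0.2891

Euler: u_{n+1} = u_n + h·f(x_n, u_n).
x=1.000000, u=-0.220000: f=-0.253000 → u ← -0.220000 + 0.12·(-0.253000) = -0.250360
x=1.120000, u=-0.250360: f=-0.322464 → u ← -0.250360 + 0.12·(-0.322464) = -0.289056
u(1.24) ≈ -0.2891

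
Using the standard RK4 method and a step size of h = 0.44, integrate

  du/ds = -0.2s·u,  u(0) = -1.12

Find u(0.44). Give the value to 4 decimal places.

RK4: k1 = f(s_n, u_n); k2 = f(s_n + h/2, u_n + (h/2)·k1); k3 = f(s_n + h/2, u_n + (h/2)·k2); k4 = f(s_n + h, u_n + h·k3); u_{n+1} = u_n + (h/6)·(k1 + 2k2 + 2k3 + k4).
s=0.000000, u=-1.120000:
  k1 = f(0.000000, -1.120000) = 0.000000
  k2 = f(0.220000, -1.120000) = 0.049280
  k3 = f(0.220000, -1.109158) = 0.048803
  k4 = f(0.440000, -1.098527) = 0.096670
  u ← -1.120000 + (0.44/6)·(k1 + 2k2 + 2k3 + k4) = -1.098525
u(0.44) ≈ -1.0985

-1.0985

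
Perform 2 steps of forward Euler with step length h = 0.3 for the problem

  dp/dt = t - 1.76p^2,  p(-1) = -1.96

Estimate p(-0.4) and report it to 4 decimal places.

-14.2083

Euler: p_{n+1} = p_n + h·f(t_n, p_n).
t=-1.000000, p=-1.960000: f=-7.761216 → p ← -1.960000 + 0.3·(-7.761216) = -4.288365
t=-0.700000, p=-4.288365: f=-33.066528 → p ← -4.288365 + 0.3·(-33.066528) = -14.208323
p(-0.4) ≈ -14.2083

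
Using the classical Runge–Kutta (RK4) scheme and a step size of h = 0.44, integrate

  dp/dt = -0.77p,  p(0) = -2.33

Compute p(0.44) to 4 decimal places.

-1.6605

RK4: k1 = f(t_n, p_n); k2 = f(t_n + h/2, p_n + (h/2)·k1); k3 = f(t_n + h/2, p_n + (h/2)·k2); k4 = f(t_n + h, p_n + h·k3); p_{n+1} = p_n + (h/6)·(k1 + 2k2 + 2k3 + k4).
t=0.000000, p=-2.330000:
  k1 = f(0.000000, -2.330000) = 1.794100
  k2 = f(0.220000, -1.935298) = 1.490179
  k3 = f(0.220000, -2.002161) = 1.541664
  k4 = f(0.440000, -1.651668) = 1.271784
  p ← -2.330000 + (0.44/6)·(k1 + 2k2 + 2k3 + k4) = -1.660498
p(0.44) ≈ -1.6605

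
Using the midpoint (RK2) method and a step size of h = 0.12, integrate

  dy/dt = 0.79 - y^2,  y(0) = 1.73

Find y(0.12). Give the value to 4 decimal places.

Midpoint: k1 = f(t_n, y_n); k2 = f(t_n + h/2, y_n + (h/2)·k1); y_{n+1} = y_n + h·k2.
t=0.000000, y=1.730000:
  k1 = f(0.000000, 1.730000) = -2.202900
  k2 = f(0.060000, 1.597826) = -1.763048
  y ← 1.730000 + 0.12·(-1.763048) = 1.518434
y(0.12) ≈ 1.5184

1.5184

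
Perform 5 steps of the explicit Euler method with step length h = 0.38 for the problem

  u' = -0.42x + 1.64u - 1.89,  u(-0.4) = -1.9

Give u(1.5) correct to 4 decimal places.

-33.3085

Euler: u_{n+1} = u_n + h·f(x_n, u_n).
x=-0.400000, u=-1.900000: f=-4.838000 → u ← -1.900000 + 0.38·(-4.838000) = -3.738440
x=-0.020000, u=-3.738440: f=-8.012642 → u ← -3.738440 + 0.38·(-8.012642) = -6.783244
x=0.360000, u=-6.783244: f=-13.165720 → u ← -6.783244 + 0.38·(-13.165720) = -11.786217
x=0.740000, u=-11.786217: f=-21.530196 → u ← -11.786217 + 0.38·(-21.530196) = -19.967692
x=1.120000, u=-19.967692: f=-35.107415 → u ← -19.967692 + 0.38·(-35.107415) = -33.308510
u(1.5) ≈ -33.3085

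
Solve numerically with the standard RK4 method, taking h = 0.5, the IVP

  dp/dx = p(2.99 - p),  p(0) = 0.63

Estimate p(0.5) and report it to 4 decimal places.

1.6193

RK4: k1 = f(x_n, p_n); k2 = f(x_n + h/2, p_n + (h/2)·k1); k3 = f(x_n + h/2, p_n + (h/2)·k2); k4 = f(x_n + h, p_n + h·k3); p_{n+1} = p_n + (h/6)·(k1 + 2k2 + 2k3 + k4).
x=0.000000, p=0.630000:
  k1 = f(0.000000, 0.630000) = 1.486800
  k2 = f(0.250000, 1.001700) = 1.991680
  k3 = f(0.250000, 1.127920) = 2.100277
  k4 = f(0.500000, 1.680139) = 2.200749
  p ← 0.630000 + (0.5/6)·(k1 + 2k2 + 2k3 + k4) = 1.619289
p(0.5) ≈ 1.6193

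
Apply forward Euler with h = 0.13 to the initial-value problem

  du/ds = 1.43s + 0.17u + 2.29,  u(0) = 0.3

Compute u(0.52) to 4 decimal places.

Euler: u_{n+1} = u_n + h·f(s_n, u_n).
s=0.000000, u=0.300000: f=2.341000 → u ← 0.300000 + 0.13·2.341000 = 0.604330
s=0.130000, u=0.604330: f=2.578636 → u ← 0.604330 + 0.13·2.578636 = 0.939553
s=0.260000, u=0.939553: f=2.821524 → u ← 0.939553 + 0.13·2.821524 = 1.306351
s=0.390000, u=1.306351: f=3.069780 → u ← 1.306351 + 0.13·3.069780 = 1.705422
u(0.52) ≈ 1.7054

1.7054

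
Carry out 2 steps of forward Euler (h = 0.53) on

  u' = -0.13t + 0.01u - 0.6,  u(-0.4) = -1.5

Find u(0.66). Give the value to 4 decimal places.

-2.1349

Euler: u_{n+1} = u_n + h·f(t_n, u_n).
t=-0.400000, u=-1.500000: f=-0.563000 → u ← -1.500000 + 0.53·(-0.563000) = -1.798390
t=0.130000, u=-1.798390: f=-0.634884 → u ← -1.798390 + 0.53·(-0.634884) = -2.134878
u(0.66) ≈ -2.1349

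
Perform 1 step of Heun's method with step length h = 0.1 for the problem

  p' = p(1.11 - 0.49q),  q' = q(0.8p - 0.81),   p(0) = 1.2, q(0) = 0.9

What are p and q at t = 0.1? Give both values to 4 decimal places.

1.2825, 0.9165

Heun on (p,q): k1 = f(t_n, state_n); k2 = f(t_n + h, state_n + h·k1); state_{n+1} = state_n + (h/2)·(k1 + k2).
0.000000: (1.200000, 0.900000)
  k1 = (0.802800, 0.135000)
  predictor → (1.280280, 0.913500)
  k2 = (0.848038, 0.195694)
  → (1.282542, 0.916535)
(p(0.1), q(0.1)) ≈ (1.2825, 0.9165)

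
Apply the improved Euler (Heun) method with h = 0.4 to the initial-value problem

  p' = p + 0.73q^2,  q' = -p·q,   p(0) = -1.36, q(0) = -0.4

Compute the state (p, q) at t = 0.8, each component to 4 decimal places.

-2.4875, -1.6847

Heun on (p,q): k1 = f(t_n, state_n); k2 = f(t_n + h, state_n + h·k1); state_{n+1} = state_n + (h/2)·(k1 + k2).
0.000000: (-1.360000, -0.400000)
  k1 = (-1.243200, -0.544000)
  predictor → (-1.857280, -0.617600)
  k2 = (-1.578836, -1.147056)
  → (-1.924407, -0.738211)
0.400000: (-1.924407, -0.738211)
  k1 = (-1.526590, -1.420619)
  predictor → (-2.535043, -1.306459)
  k2 = (-1.289054, -3.311929)
  → (-2.487536, -1.684721)
(p(0.8), q(0.8)) ≈ (-2.4875, -1.6847)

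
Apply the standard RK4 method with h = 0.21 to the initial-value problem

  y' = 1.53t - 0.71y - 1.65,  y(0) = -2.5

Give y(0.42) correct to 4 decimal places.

-2.3321

RK4: k1 = f(t_n, y_n); k2 = f(t_n + h/2, y_n + (h/2)·k1); k3 = f(t_n + h/2, y_n + (h/2)·k2); k4 = f(t_n + h, y_n + h·k3); y_{n+1} = y_n + (h/6)·(k1 + 2k2 + 2k3 + k4).
t=0.000000, y=-2.500000:
  k1 = f(0.000000, -2.500000) = 0.125000
  k2 = f(0.105000, -2.486875) = 0.276331
  k3 = f(0.105000, -2.470985) = 0.265050
  k4 = f(0.210000, -2.444340) = 0.406781
  y ← -2.500000 + (0.21/6)·(k1 + 2k2 + 2k3 + k4) = -2.443491
t=0.210000, y=-2.443491:
  k1 = f(0.210000, -2.443491) = 0.406179
  k2 = f(0.315000, -2.400842) = 0.536548
  k3 = f(0.315000, -2.387153) = 0.526829
  k4 = f(0.420000, -2.332857) = 0.648928
  y ← -2.443491 + (0.21/6)·(k1 + 2k2 + 2k3 + k4) = -2.332126
y(0.42) ≈ -2.3321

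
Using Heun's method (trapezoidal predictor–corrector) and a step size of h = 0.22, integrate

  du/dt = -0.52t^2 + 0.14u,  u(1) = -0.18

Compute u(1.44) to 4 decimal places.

-0.5464

Heun: k1 = f(t_n, u_n); k2 = f(t_n + h, u_n + h·k1); u_{n+1} = u_n + (h/2)·(k1 + k2).
t=1.000000, u=-0.180000:
  k1 = f(1.000000, -0.180000) = -0.545200
  k2 = f(1.220000, -0.299944) = -0.815960
  u ← -0.180000 + (0.22/2)·(-0.545200 + (-0.815960)) = -0.329728
t=1.220000, u=-0.329728:
  k1 = f(1.220000, -0.329728) = -0.820130
  k2 = f(1.440000, -0.510156) = -1.149694
  u ← -0.329728 + (0.22/2)·(-0.820130 + (-1.149694)) = -0.546408
u(1.44) ≈ -0.5464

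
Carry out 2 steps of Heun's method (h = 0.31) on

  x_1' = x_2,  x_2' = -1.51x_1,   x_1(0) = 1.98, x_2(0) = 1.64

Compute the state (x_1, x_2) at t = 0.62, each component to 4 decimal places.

2.3588, -0.5465

Heun on (x_1,x_2): k1 = f(t_n, state_n); k2 = f(t_n + h, state_n + h·k1); state_{n+1} = state_n + (h/2)·(k1 + k2).
0.000000: (1.980000, 1.640000)
  k1 = (1.640000, -2.989800)
  predictor → (2.488400, 0.713162)
  k2 = (0.713162, -3.757484)
  → (2.344740, 0.594171)
0.310000: (2.344740, 0.594171)
  k1 = (0.594171, -3.540558)
  predictor → (2.528933, -0.503402)
  k2 = (-0.503402, -3.818689)
  → (2.358809, -0.546512)
(x_1(0.62), x_2(0.62)) ≈ (2.3588, -0.5465)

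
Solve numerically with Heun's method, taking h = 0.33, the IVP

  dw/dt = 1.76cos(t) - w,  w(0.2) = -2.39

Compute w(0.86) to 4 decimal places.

-0.5773

Heun: k1 = f(t_n, w_n); k2 = f(t_n + h, w_n + h·k1); w_{n+1} = w_n + (h/2)·(k1 + k2).
t=0.200000, w=-2.390000:
  k1 = f(0.200000, -2.390000) = 4.114917
  k2 = f(0.530000, -1.032077) = 2.550618
  w ← -2.390000 + (0.33/2)·(4.114917 + 2.550618) = -1.290187
t=0.530000, w=-1.290187:
  k1 = f(0.530000, -1.290187) = 2.808727
  k2 = f(0.860000, -0.363307) = 1.511597
  w ← -1.290187 + (0.33/2)·(2.808727 + 1.511597) = -0.577333
w(0.86) ≈ -0.5773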